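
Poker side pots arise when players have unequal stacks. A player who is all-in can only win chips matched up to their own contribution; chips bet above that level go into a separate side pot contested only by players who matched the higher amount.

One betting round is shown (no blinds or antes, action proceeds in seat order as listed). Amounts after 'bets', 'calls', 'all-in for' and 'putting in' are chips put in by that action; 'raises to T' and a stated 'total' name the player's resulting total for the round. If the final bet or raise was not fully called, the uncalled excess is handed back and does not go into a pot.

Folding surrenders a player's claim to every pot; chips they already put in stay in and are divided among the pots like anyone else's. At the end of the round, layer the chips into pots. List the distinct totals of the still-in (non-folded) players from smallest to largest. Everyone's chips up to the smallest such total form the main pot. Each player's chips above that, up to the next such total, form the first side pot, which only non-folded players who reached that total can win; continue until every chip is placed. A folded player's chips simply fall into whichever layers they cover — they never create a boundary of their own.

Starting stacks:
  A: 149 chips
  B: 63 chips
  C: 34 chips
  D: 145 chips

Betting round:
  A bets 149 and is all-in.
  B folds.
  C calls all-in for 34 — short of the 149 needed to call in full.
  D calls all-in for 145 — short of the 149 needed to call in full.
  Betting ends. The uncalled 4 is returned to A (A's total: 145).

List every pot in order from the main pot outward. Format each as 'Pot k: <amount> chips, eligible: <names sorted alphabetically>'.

Pot 1: 102 chips, eligible: A, C, D
Pot 2: 222 chips, eligible: A, D

Derivation:
Contributions (after 4 returned to A): A=145, C=34, D=145
Folded: B
Pot levels (distinct totals of non-folded players): 34, 145
Layer 1-34: 34 each from A, C, D = 34*3 = 102 chips; eligible A, C, D
Layer 35-145: 111 each from A, D = 111*2 = 222 chips; eligible A, D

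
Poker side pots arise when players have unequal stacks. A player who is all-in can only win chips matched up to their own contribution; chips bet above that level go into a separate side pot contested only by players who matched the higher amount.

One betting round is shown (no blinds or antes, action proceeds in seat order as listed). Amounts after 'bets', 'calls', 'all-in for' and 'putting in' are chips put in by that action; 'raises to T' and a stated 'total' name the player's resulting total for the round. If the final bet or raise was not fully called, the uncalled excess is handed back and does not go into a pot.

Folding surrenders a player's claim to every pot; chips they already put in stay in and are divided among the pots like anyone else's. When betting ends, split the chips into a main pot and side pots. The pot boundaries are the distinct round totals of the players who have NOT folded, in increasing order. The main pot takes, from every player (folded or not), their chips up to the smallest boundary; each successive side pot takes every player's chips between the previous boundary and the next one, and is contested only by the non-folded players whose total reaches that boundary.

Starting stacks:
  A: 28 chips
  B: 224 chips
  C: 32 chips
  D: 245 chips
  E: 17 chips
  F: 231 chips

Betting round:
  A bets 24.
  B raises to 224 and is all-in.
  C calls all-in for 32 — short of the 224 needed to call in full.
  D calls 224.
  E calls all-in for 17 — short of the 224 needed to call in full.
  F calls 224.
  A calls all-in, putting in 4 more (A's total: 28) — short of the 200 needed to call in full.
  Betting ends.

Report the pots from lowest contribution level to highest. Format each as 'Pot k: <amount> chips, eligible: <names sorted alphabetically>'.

Pot 1: 102 chips, eligible: A, B, C, D, E, F
Pot 2: 55 chips, eligible: A, B, C, D, F
Pot 3: 16 chips, eligible: B, C, D, F
Pot 4: 576 chips, eligible: B, D, F

Derivation:
Contributions: A=28, B=224, C=32, D=224, E=17, F=224
Pot levels (distinct totals of non-folded players): 17, 28, 32, 224
Layer 1-17: 17 each from A, B, C, D, E, F = 17*6 = 102 chips; eligible A, B, C, D, E, F
Layer 18-28: 11 each from A, B, C, D, F = 11*5 = 55 chips; eligible A, B, C, D, F
Layer 29-32: 4 each from B, C, D, F = 4*4 = 16 chips; eligible B, C, D, F
Layer 33-224: 192 each from B, D, F = 192*3 = 576 chips; eligible B, D, F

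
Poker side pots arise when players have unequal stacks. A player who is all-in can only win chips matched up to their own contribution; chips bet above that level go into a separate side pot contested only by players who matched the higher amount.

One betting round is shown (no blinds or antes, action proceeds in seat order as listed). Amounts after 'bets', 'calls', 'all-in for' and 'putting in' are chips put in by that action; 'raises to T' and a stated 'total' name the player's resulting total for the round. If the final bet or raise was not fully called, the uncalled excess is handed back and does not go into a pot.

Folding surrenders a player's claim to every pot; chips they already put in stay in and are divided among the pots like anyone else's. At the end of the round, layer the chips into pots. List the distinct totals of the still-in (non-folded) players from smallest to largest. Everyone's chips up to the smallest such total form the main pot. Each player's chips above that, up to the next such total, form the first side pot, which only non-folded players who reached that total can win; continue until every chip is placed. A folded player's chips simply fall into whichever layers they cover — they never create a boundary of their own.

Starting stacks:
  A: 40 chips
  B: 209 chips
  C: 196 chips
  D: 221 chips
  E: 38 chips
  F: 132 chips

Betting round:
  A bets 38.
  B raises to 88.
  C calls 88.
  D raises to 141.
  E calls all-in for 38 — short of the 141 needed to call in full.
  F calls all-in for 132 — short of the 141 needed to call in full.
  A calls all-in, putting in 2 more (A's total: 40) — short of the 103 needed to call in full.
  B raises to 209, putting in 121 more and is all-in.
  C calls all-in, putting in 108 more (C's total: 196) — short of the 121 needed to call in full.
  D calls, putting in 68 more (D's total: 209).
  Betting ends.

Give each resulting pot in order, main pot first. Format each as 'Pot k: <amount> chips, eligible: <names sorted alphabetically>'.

Contributions: A=40, B=209, C=196, D=209, E=38, F=132
Pot levels (distinct totals of non-folded players): 38, 40, 132, 196, 209
Layer 1-38: 38 each from A, B, C, D, E, F = 38*6 = 228 chips; eligible A, B, C, D, E, F
Layer 39-40: 2 each from A, B, C, D, F = 2*5 = 10 chips; eligible A, B, C, D, F
Layer 41-132: 92 each from B, C, D, F = 92*4 = 368 chips; eligible B, C, D, F
Layer 133-196: 64 each from B, C, D = 64*3 = 192 chips; eligible B, C, D
Layer 197-209: 13 each from B, D = 13*2 = 26 chips; eligible B, D

Pot 1: 228 chips, eligible: A, B, C, D, E, F
Pot 2: 10 chips, eligible: A, B, C, D, F
Pot 3: 368 chips, eligible: B, C, D, F
Pot 4: 192 chips, eligible: B, C, D
Pot 5: 26 chips, eligible: B, D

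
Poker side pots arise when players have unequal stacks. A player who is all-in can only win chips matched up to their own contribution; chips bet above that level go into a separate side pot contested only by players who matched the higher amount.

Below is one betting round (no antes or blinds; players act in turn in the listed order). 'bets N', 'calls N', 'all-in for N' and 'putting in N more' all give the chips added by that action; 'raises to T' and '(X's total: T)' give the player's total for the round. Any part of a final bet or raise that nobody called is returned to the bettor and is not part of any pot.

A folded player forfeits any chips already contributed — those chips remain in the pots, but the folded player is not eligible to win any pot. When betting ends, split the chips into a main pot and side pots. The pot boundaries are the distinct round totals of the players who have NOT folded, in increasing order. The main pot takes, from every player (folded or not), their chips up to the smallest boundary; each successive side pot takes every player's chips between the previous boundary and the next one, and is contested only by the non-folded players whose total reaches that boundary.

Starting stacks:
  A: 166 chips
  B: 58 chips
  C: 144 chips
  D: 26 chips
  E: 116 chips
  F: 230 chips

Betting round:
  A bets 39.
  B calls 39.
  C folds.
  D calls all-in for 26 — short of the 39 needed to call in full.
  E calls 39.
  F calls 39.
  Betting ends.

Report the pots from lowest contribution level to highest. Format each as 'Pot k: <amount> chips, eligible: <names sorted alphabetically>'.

Contributions: A=39, B=39, D=26, E=39, F=39
Folded: C
Pot levels (distinct totals of non-folded players): 26, 39
Layer 1-26: 26 each from A, B, D, E, F = 26*5 = 130 chips; eligible A, B, D, E, F
Layer 27-39: 13 each from A, B, E, F = 13*4 = 52 chips; eligible A, B, E, F

Pot 1: 130 chips, eligible: A, B, D, E, F
Pot 2: 52 chips, eligible: A, B, E, F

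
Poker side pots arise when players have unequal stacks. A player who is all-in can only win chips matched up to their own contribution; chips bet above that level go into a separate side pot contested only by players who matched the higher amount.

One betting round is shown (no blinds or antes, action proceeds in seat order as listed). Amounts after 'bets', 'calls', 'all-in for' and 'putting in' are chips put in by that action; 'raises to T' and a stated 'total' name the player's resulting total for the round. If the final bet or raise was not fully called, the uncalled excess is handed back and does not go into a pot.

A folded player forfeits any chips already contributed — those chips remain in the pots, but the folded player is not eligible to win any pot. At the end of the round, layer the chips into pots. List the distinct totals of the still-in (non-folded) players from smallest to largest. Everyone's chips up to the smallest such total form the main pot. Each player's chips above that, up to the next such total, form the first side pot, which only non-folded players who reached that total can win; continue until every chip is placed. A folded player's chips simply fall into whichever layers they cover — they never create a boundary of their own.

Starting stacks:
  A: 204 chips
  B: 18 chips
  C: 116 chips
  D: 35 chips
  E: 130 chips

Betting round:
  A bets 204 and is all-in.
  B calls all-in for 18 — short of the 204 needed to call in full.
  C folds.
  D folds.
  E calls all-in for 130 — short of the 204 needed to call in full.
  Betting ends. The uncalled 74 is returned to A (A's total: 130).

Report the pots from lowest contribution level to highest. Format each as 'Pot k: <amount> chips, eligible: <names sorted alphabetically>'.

Pot 1: 54 chips, eligible: A, B, E
Pot 2: 224 chips, eligible: A, E

Derivation:
Contributions (after 74 returned to A): A=130, B=18, E=130
Folded: C, D
Pot levels (distinct totals of non-folded players): 18, 130
Layer 1-18: 18 each from A, B, E = 18*3 = 54 chips; eligible A, B, E
Layer 19-130: 112 each from A, E = 112*2 = 224 chips; eligible A, E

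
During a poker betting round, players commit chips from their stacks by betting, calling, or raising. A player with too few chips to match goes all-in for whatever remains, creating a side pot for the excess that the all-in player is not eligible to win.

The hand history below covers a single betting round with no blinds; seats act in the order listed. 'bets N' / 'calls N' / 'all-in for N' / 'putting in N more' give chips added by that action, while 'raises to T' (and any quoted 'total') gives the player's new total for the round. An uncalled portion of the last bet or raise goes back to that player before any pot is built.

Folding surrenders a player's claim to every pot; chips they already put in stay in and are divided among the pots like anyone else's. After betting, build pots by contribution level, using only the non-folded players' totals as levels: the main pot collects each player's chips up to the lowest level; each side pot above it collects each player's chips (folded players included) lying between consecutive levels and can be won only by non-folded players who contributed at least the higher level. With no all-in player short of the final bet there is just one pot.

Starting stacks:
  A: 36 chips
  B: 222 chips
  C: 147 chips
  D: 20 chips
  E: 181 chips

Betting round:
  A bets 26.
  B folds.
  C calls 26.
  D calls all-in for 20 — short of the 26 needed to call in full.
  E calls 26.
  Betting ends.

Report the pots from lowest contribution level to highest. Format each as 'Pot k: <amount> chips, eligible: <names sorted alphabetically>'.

Pot 1: 80 chips, eligible: A, C, D, E
Pot 2: 18 chips, eligible: A, C, E

Derivation:
Contributions: A=26, C=26, D=20, E=26
Folded: B
Pot levels (distinct totals of non-folded players): 20, 26
Layer 1-20: 20 each from A, C, D, E = 20*4 = 80 chips; eligible A, C, D, E
Layer 21-26: 6 each from A, C, E = 6*3 = 18 chips; eligible A, C, E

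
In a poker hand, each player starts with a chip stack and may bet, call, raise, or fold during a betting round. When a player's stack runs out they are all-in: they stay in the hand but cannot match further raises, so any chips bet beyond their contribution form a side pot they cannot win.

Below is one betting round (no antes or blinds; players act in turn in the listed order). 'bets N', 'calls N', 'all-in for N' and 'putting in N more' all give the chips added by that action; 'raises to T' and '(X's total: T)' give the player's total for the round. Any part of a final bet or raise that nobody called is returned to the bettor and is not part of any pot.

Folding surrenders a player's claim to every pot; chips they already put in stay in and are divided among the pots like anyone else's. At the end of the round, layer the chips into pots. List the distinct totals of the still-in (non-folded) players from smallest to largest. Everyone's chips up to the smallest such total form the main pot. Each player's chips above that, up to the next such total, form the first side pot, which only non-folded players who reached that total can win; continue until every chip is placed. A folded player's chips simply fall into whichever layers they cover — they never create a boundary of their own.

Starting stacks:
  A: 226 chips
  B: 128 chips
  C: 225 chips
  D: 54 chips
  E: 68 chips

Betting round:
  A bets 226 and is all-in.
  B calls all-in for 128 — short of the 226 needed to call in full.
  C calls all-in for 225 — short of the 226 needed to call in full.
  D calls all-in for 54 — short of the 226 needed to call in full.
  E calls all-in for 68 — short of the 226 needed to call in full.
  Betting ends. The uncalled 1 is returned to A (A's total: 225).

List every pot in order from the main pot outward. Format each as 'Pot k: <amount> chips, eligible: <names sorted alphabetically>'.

Contributions (after 1 returned to A): A=225, B=128, C=225, D=54, E=68
Pot levels (distinct totals of non-folded players): 54, 68, 128, 225
Layer 1-54: 54 each from A, B, C, D, E = 54*5 = 270 chips; eligible A, B, C, D, E
Layer 55-68: 14 each from A, B, C, E = 14*4 = 56 chips; eligible A, B, C, E
Layer 69-128: 60 each from A, B, C = 60*3 = 180 chips; eligible A, B, C
Layer 129-225: 97 each from A, C = 97*2 = 194 chips; eligible A, C

Pot 1: 270 chips, eligible: A, B, C, D, E
Pot 2: 56 chips, eligible: A, B, C, E
Pot 3: 180 chips, eligible: A, B, C
Pot 4: 194 chips, eligible: A, C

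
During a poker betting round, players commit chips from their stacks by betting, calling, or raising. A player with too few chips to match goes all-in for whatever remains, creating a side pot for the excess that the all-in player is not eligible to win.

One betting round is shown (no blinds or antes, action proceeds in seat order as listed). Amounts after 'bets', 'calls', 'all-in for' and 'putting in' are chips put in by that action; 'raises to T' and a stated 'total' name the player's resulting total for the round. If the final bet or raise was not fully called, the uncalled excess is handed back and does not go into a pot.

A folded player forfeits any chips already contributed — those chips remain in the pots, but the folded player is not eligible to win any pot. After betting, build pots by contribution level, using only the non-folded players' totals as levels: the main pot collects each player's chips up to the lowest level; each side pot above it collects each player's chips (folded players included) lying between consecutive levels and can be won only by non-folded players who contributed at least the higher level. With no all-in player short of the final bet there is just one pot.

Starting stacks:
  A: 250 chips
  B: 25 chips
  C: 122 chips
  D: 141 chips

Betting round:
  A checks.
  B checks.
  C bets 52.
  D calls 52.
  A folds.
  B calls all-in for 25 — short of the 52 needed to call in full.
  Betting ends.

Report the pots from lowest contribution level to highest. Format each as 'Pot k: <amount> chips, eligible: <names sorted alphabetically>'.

Pot 1: 75 chips, eligible: B, C, D
Pot 2: 54 chips, eligible: C, D

Derivation:
Contributions: B=25, C=52, D=52
Folded: A
Pot levels (distinct totals of non-folded players): 25, 52
Layer 1-25: 25 each from B, C, D = 25*3 = 75 chips; eligible B, C, D
Layer 26-52: 27 each from C, D = 27*2 = 54 chips; eligible C, D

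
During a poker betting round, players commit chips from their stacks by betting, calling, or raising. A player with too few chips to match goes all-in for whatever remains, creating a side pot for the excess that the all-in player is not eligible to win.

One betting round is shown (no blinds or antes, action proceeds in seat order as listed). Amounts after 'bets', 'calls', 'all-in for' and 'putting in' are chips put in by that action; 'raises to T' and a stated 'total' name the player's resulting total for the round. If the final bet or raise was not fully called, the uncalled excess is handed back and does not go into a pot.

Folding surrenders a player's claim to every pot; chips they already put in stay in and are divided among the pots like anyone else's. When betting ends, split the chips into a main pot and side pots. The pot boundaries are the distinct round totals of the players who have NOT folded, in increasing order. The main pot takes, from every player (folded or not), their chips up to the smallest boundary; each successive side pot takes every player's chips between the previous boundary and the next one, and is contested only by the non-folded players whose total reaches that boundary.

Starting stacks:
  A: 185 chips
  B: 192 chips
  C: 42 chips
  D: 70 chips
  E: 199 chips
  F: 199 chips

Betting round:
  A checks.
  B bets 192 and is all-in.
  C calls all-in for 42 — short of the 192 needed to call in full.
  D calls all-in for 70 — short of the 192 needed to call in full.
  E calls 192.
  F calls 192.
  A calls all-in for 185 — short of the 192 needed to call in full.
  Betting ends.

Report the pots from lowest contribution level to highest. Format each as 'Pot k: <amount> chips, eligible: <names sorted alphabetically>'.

Pot 1: 252 chips, eligible: A, B, C, D, E, F
Pot 2: 140 chips, eligible: A, B, D, E, F
Pot 3: 460 chips, eligible: A, B, E, F
Pot 4: 21 chips, eligible: B, E, F

Derivation:
Contributions: A=185, B=192, C=42, D=70, E=192, F=192
Pot levels (distinct totals of non-folded players): 42, 70, 185, 192
Layer 1-42: 42 each from A, B, C, D, E, F = 42*6 = 252 chips; eligible A, B, C, D, E, F
Layer 43-70: 28 each from A, B, D, E, F = 28*5 = 140 chips; eligible A, B, D, E, F
Layer 71-185: 115 each from A, B, E, F = 115*4 = 460 chips; eligible A, B, E, F
Layer 186-192: 7 each from B, E, F = 7*3 = 21 chips; eligible B, E, F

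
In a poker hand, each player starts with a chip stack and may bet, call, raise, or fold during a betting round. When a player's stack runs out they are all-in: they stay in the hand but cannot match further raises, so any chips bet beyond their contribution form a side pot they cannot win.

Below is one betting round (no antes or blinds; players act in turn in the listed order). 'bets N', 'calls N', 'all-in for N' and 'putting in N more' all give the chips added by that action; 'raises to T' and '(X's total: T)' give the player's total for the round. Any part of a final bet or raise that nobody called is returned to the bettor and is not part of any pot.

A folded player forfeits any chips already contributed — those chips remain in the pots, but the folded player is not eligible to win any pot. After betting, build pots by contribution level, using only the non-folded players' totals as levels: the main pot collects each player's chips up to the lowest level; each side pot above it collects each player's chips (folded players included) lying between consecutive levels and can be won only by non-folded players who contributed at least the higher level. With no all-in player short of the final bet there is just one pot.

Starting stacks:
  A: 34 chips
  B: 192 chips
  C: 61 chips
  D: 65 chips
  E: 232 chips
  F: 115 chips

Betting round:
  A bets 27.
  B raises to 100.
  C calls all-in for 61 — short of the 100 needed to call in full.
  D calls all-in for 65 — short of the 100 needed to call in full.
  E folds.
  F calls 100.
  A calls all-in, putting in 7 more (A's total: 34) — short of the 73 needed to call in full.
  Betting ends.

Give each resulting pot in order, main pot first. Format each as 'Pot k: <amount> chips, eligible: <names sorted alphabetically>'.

Pot 1: 170 chips, eligible: A, B, C, D, F
Pot 2: 108 chips, eligible: B, C, D, F
Pot 3: 12 chips, eligible: B, D, F
Pot 4: 70 chips, eligible: B, F

Derivation:
Contributions: A=34, B=100, C=61, D=65, F=100
Folded: E
Pot levels (distinct totals of non-folded players): 34, 61, 65, 100
Layer 1-34: 34 each from A, B, C, D, F = 34*5 = 170 chips; eligible A, B, C, D, F
Layer 35-61: 27 each from B, C, D, F = 27*4 = 108 chips; eligible B, C, D, F
Layer 62-65: 4 each from B, D, F = 4*3 = 12 chips; eligible B, D, F
Layer 66-100: 35 each from B, F = 35*2 = 70 chips; eligible B, F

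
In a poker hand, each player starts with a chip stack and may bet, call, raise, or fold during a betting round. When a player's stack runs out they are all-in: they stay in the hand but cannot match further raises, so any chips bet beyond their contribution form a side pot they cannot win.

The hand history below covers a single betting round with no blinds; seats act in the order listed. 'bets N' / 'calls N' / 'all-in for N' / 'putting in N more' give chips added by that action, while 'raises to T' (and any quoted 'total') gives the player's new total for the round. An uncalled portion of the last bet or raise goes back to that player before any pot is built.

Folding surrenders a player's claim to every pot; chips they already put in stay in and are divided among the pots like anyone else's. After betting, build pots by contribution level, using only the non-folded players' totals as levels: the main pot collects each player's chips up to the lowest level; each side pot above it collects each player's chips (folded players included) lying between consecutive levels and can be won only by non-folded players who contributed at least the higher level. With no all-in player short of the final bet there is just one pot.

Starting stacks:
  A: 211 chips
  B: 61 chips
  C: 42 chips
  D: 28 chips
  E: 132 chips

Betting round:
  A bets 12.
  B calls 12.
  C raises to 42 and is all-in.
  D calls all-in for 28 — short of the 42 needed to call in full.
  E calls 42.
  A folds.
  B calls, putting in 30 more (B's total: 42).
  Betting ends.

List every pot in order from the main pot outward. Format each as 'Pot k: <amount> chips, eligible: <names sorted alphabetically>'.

Contributions: A=12, B=42, C=42, D=28, E=42
Folded: A
Pot levels (distinct totals of non-folded players): 28, 42
Layer 1-28: A 12 + B 28 + C 28 + D 28 + E 28 = 124 chips; eligible B, C, D, E
Layer 29-42: 14 each from B, C, E = 14*3 = 42 chips; eligible B, C, E

Pot 1: 124 chips, eligible: B, C, D, E
Pot 2: 42 chips, eligible: B, C, E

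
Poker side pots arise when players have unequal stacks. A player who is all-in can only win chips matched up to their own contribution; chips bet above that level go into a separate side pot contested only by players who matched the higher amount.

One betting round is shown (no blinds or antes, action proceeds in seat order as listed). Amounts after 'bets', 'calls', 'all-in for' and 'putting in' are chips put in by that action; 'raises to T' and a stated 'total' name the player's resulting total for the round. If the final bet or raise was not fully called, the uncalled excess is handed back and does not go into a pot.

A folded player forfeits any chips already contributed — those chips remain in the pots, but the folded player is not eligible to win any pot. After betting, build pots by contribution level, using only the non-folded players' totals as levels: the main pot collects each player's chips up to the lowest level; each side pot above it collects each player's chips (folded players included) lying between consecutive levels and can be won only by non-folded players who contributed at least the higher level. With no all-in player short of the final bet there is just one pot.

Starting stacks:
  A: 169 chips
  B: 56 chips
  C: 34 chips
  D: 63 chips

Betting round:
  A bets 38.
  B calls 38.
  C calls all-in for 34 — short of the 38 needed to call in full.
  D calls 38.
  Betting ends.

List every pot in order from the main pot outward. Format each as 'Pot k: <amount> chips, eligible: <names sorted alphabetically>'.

Pot 1: 136 chips, eligible: A, B, C, D
Pot 2: 12 chips, eligible: A, B, D

Derivation:
Contributions: A=38, B=38, C=34, D=38
Pot levels (distinct totals of non-folded players): 34, 38
Layer 1-34: 34 each from A, B, C, D = 34*4 = 136 chips; eligible A, B, C, D
Layer 35-38: 4 each from A, B, D = 4*3 = 12 chips; eligible A, B, D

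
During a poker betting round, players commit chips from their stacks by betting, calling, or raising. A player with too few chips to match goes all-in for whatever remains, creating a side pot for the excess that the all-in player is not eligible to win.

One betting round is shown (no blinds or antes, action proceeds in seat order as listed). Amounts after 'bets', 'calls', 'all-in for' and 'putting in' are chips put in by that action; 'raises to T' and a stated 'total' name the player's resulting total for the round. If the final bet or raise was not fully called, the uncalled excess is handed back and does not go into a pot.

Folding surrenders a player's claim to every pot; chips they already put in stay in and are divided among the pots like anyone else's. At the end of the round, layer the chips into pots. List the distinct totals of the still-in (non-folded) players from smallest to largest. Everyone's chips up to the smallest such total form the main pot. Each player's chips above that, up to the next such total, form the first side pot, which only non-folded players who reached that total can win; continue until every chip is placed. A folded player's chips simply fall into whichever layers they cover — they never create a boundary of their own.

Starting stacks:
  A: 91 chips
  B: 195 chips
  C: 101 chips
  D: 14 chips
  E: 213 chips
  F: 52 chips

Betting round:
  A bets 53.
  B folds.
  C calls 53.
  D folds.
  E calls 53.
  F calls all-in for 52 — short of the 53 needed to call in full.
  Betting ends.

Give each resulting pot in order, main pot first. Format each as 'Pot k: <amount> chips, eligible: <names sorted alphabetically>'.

Pot 1: 208 chips, eligible: A, C, E, F
Pot 2: 3 chips, eligible: A, C, E

Derivation:
Contributions: A=53, C=53, E=53, F=52
Folded: B, D
Pot levels (distinct totals of non-folded players): 52, 53
Layer 1-52: 52 each from A, C, E, F = 52*4 = 208 chips; eligible A, C, E, F
Layer 53-53: 1 each from A, C, E = 1*3 = 3 chips; eligible A, C, E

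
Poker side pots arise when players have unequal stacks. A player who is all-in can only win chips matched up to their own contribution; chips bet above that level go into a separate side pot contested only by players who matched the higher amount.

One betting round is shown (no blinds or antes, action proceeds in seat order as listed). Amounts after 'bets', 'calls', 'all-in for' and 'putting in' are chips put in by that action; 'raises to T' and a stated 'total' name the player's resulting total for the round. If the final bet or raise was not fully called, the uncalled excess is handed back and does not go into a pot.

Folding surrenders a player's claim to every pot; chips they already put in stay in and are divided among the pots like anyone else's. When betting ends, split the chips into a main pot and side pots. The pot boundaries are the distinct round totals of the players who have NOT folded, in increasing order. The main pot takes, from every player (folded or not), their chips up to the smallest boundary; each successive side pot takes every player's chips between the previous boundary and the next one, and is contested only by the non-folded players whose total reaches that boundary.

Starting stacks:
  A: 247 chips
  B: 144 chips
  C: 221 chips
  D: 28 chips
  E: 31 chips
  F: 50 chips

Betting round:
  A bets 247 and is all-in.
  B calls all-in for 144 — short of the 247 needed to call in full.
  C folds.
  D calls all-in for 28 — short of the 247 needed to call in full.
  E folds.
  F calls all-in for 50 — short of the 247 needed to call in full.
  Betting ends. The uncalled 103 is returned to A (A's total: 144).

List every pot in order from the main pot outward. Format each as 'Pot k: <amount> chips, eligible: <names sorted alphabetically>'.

Contributions (after 103 returned to A): A=144, B=144, D=28, F=50
Folded: C, E
Pot levels (distinct totals of non-folded players): 28, 50, 144
Layer 1-28: 28 each from A, B, D, F = 28*4 = 112 chips; eligible A, B, D, F
Layer 29-50: 22 each from A, B, F = 22*3 = 66 chips; eligible A, B, F
Layer 51-144: 94 each from A, B = 94*2 = 188 chips; eligible A, B

Pot 1: 112 chips, eligible: A, B, D, F
Pot 2: 66 chips, eligible: A, B, F
Pot 3: 188 chips, eligible: A, B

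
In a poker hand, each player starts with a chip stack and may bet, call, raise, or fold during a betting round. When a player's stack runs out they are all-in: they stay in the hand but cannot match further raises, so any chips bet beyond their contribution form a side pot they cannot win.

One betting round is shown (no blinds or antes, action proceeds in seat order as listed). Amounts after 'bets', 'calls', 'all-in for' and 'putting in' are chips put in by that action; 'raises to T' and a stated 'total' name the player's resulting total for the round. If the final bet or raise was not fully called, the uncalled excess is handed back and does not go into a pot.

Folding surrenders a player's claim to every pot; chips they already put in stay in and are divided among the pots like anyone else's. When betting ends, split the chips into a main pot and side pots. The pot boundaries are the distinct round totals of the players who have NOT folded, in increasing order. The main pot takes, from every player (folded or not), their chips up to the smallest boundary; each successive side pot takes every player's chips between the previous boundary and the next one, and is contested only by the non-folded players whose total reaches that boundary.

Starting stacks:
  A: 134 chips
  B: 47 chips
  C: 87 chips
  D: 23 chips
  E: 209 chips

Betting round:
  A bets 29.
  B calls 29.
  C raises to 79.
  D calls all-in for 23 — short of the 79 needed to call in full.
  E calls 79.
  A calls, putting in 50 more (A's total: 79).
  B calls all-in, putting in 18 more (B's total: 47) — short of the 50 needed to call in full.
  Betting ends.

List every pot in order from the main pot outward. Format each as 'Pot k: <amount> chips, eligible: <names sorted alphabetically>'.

Pot 1: 115 chips, eligible: A, B, C, D, E
Pot 2: 96 chips, eligible: A, B, C, E
Pot 3: 96 chips, eligible: A, C, E

Derivation:
Contributions: A=79, B=47, C=79, D=23, E=79
Pot levels (distinct totals of non-folded players): 23, 47, 79
Layer 1-23: 23 each from A, B, C, D, E = 23*5 = 115 chips; eligible A, B, C, D, E
Layer 24-47: 24 each from A, B, C, E = 24*4 = 96 chips; eligible A, B, C, E
Layer 48-79: 32 each from A, C, E = 32*3 = 96 chips; eligible A, C, E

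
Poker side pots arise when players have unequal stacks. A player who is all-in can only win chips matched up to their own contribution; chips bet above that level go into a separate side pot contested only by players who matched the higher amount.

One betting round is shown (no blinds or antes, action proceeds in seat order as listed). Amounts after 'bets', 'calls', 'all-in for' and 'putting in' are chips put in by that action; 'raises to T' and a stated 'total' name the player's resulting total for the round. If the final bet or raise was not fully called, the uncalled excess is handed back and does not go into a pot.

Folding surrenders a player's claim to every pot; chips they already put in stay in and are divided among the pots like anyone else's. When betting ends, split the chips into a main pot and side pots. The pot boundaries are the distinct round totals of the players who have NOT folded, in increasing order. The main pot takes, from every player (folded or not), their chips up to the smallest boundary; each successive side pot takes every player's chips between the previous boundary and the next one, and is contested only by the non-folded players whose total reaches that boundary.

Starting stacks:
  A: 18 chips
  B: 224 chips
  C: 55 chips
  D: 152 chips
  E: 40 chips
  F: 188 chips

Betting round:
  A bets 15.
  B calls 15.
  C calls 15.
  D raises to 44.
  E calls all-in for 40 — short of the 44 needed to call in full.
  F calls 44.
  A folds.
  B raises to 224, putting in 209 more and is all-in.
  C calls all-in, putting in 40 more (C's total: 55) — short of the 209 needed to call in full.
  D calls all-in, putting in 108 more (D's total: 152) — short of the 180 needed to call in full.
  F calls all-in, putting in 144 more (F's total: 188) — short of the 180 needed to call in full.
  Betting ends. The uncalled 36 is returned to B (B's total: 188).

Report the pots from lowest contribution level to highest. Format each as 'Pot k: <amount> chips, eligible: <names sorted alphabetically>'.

Contributions (after 36 returned to B): A=15, B=188, C=55, D=152, E=40, F=188
Folded: A
Pot levels (distinct totals of non-folded players): 40, 55, 152, 188
Layer 1-40: A 15 + B 40 + C 40 + D 40 + E 40 + F 40 = 215 chips; eligible B, C, D, E, F
Layer 41-55: 15 each from B, C, D, F = 15*4 = 60 chips; eligible B, C, D, F
Layer 56-152: 97 each from B, D, F = 97*3 = 291 chips; eligible B, D, F
Layer 153-188: 36 each from B, F = 36*2 = 72 chips; eligible B, F

Pot 1: 215 chips, eligible: B, C, D, E, F
Pot 2: 60 chips, eligible: B, C, D, F
Pot 3: 291 chips, eligible: B, D, F
Pot 4: 72 chips, eligible: B, F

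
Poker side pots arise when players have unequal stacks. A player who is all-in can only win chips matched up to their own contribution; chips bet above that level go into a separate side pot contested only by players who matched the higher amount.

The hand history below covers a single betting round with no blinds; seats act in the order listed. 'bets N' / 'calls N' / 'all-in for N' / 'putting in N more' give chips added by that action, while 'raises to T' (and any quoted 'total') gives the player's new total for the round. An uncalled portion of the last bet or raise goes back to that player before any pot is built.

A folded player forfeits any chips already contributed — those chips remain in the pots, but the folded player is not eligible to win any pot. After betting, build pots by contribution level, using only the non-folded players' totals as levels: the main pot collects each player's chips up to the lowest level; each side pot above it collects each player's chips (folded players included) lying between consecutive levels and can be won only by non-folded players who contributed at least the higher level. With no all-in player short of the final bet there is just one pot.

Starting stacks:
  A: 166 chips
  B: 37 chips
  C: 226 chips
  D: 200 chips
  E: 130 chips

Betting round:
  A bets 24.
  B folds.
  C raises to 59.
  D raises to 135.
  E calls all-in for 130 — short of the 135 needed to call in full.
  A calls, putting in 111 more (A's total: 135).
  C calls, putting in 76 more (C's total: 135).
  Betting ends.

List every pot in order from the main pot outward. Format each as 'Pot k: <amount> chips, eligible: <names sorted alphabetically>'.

Pot 1: 520 chips, eligible: A, C, D, E
Pot 2: 15 chips, eligible: A, C, D

Derivation:
Contributions: A=135, C=135, D=135, E=130
Folded: B
Pot levels (distinct totals of non-folded players): 130, 135
Layer 1-130: 130 each from A, C, D, E = 130*4 = 520 chips; eligible A, C, D, E
Layer 131-135: 5 each from A, C, D = 5*3 = 15 chips; eligible A, C, D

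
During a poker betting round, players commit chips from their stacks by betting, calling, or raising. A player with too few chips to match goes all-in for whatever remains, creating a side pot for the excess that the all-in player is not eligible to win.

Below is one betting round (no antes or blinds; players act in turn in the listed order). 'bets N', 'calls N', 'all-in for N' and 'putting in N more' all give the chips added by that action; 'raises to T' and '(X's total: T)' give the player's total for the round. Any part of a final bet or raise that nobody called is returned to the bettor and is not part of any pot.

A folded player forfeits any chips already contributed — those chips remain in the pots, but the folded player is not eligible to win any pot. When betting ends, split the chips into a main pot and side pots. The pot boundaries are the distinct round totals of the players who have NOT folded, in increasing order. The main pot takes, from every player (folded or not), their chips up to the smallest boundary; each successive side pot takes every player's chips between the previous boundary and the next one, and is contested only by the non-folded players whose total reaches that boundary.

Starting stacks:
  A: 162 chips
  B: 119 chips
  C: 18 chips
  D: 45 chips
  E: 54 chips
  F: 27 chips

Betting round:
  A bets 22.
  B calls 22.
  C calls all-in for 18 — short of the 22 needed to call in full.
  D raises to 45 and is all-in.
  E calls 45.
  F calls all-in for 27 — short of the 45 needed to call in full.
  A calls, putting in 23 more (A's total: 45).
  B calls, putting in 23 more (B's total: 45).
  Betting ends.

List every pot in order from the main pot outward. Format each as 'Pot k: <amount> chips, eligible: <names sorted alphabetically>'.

Pot 1: 108 chips, eligible: A, B, C, D, E, F
Pot 2: 45 chips, eligible: A, B, D, E, F
Pot 3: 72 chips, eligible: A, B, D, E

Derivation:
Contributions: A=45, B=45, C=18, D=45, E=45, F=27
Pot levels (distinct totals of non-folded players): 18, 27, 45
Layer 1-18: 18 each from A, B, C, D, E, F = 18*6 = 108 chips; eligible A, B, C, D, E, F
Layer 19-27: 9 each from A, B, D, E, F = 9*5 = 45 chips; eligible A, B, D, E, F
Layer 28-45: 18 each from A, B, D, E = 18*4 = 72 chips; eligible A, B, D, E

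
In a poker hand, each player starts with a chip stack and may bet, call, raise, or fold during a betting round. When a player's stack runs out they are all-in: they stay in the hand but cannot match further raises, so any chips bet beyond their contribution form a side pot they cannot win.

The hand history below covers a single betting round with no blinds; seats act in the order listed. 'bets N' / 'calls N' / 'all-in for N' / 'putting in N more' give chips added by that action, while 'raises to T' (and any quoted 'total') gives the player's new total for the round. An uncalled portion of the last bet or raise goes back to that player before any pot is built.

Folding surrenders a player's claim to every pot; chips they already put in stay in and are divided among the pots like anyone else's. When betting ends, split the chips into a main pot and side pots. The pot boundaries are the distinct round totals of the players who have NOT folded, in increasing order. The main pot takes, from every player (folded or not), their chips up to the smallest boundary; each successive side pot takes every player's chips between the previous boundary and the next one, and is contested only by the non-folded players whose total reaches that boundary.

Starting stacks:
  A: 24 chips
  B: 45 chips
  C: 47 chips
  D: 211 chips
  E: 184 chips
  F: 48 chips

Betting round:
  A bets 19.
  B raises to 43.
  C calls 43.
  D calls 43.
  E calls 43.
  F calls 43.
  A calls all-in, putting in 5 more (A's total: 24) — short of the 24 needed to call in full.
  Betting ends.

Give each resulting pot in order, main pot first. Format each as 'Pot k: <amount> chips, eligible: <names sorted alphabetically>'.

Pot 1: 144 chips, eligible: A, B, C, D, E, F
Pot 2: 95 chips, eligible: B, C, D, E, F

Derivation:
Contributions: A=24, B=43, C=43, D=43, E=43, F=43
Pot levels (distinct totals of non-folded players): 24, 43
Layer 1-24: 24 each from A, B, C, D, E, F = 24*6 = 144 chips; eligible A, B, C, D, E, F
Layer 25-43: 19 each from B, C, D, E, F = 19*5 = 95 chips; eligible B, C, D, E, F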